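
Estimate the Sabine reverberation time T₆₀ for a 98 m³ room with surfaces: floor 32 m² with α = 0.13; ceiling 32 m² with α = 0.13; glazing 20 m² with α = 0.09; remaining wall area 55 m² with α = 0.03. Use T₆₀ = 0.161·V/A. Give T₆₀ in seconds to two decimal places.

Total absorption A = 32·0.13 + 32·0.13 + 20·0.09 + 55·0.03 = 11.77 m² sabins.
T₆₀ = 0.161·V/A = 0.161·98/11.77 = 1.341 s.

1.34 s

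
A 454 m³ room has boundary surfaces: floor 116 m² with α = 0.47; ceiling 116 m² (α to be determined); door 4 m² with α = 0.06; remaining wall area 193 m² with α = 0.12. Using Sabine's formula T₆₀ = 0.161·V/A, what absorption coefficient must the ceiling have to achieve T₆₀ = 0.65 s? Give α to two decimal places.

0.30

Required total absorption A = 0.161·454/0.65 = 112.45 m².
Absorption from the other surfaces = 116·0.47 + 4·0.06 + 193·0.12 = 77.92 m², so the ceiling must supply 34.53 m² over 116 m².
α = 34.53/116 = 0.298.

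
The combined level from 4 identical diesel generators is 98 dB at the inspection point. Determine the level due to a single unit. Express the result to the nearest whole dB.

92 dB

For N identical incoherent sources L_total = L₁ + 10·log₁₀ N, so L₁ = 98 − 10·log₁₀(4) = 98 − 6.021.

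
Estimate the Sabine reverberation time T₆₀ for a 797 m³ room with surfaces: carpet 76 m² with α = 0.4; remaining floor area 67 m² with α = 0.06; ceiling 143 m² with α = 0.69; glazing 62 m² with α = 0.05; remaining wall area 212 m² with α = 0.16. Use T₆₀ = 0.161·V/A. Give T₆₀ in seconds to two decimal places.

Total absorption A = 76·0.4 + 67·0.06 + 143·0.69 + 62·0.05 + 212·0.16 = 170.11 m² sabins.
T₆₀ = 0.161·V/A = 0.161·797/170.11 = 0.754 s.

0.75 s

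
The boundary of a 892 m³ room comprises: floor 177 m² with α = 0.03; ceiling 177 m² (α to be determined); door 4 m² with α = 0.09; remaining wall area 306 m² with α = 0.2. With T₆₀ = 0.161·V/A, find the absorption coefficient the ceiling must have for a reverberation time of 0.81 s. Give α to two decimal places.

A = 0.161·V/T₆₀ = 0.161·892/0.81 = 177.30 m² sabins.
Absorption from the other surfaces = 177·0.03 + 4·0.09 + 306·0.2 = 66.87 m², so the ceiling must supply 110.43 m² over 177 m².
α = 110.43/177 = 0.624.

0.62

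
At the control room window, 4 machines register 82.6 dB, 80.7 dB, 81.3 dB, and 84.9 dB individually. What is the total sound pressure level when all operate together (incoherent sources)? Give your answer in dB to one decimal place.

88.7 dB

For uncorrelated sources the intensities add, so convert each level to linear form, sum, and take 10·log₁₀ of the total.
Σ 10^(L/10) = 10^(82.6/10) + 10^(80.7/10) + 10^(81.3/10) + 10^(84.9/10) = 7.434e+08.
L_total = 10·log₁₀(7.434e+08) = 88.71 dB.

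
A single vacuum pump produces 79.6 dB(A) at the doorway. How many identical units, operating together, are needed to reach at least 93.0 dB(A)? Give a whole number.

The shortfall is 93.0 − 79.6 = 13.4 dB, and N units add 10·log₁₀ N, so need 10·log₁₀ N ≥ 13.4.
N ≥ 10^(13.4/10) = 21.878, so N = 22.

22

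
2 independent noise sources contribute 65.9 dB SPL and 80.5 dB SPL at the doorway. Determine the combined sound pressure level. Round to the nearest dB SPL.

81 dB SPL

Incoherent sources combine by intensity addition: L_total = 10·log₁₀(Σ 10^(L_i/10)).
Σ 10^(L/10) = 10^(65.9/10) + 10^(80.5/10) = 1.161e+08.
L_total = 10·log₁₀(1.161e+08) = 80.65 dB SPL.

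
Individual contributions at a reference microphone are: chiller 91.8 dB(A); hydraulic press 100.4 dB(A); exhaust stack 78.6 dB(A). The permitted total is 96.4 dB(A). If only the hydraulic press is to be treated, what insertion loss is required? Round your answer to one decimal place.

The untreated sources together contribute 10^(91.8/10) + 10^(78.6/10) = 1.586e+09, i.e. 92.00 dB(A).
The limit corresponds to 10^(96.4/10) = 4.365e+09; subtracting the fixed part leaves 2.779e+09 for the hydraulic press, i.e. 94.44 dB(A).
Required insertion loss = 100.4 − 94.44 = 5.96 dB.

6.0 dB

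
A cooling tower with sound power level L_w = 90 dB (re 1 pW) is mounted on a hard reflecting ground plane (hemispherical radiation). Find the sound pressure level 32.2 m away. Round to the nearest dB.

L_p = L_w − 10·log₁₀(2π·r²) with r = 32.2 m.
2π·r² = 6515 m², 10·log₁₀ of that is 38.139 dB.
L_p = 90 − 38.139 = 51.86 dB.

52 dB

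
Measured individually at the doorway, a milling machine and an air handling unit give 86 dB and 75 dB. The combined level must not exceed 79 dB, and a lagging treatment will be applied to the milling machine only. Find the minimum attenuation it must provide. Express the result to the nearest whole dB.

9 dB

The untreated sources together contribute 10^(75/10) = 3.162e+07, i.e. 75.00 dB.
To meet 79 dB overall, the treated milling machine may contribute at most 10^(79/10) − 3.162e+07 = 4.781e+07, i.e. 76.80 dB.
So the milling machine must be reduced from 86 to 76.80 dB: IL = 9.20 dB.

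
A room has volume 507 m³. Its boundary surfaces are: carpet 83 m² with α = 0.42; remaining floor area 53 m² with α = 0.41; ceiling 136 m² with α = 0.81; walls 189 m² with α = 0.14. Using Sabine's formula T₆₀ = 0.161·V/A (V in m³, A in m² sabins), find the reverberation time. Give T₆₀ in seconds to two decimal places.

0.42 s

Summing Sᵢαᵢ: 83·0.42 + 53·0.41 + 136·0.81 + 189·0.14 = 193.21 m².
T₆₀ = 0.161 × 507 / 193.21 = 0.422 s.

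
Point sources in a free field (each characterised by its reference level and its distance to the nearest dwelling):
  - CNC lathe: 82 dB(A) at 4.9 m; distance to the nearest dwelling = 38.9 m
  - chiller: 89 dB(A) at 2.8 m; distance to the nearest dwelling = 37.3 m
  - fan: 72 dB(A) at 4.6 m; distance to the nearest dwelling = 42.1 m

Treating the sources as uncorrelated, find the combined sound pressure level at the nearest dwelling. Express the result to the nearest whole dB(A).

Propagate each source to the receiver with L = L_ref − 20·log₁₀(r/r_ref), then add intensities.
CNC lathe: 82 − 20·log₁₀(38.9/4.9) = 82 − 18.00 = 64.00 dB(A).
chiller: 89 − 20·log₁₀(37.3/2.8) = 89 − 22.49 = 66.51 dB(A).
fan: 72 − 20·log₁₀(42.1/4.6) = 72 − 19.23 = 52.77 dB(A).
Σ 10^(L/10) = 7.180e+06 → L_total = 10·log₁₀(7.180e+06) = 68.56 dB(A).

69 dB(A)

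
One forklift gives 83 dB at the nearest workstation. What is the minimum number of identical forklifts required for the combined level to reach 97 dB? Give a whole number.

26

Need L₁ + 10·log₁₀ N ≥ 97, i.e. log₁₀ N ≥ 1.40.
N ≥ 10^(14.0/10) = 25.119, so N = 26.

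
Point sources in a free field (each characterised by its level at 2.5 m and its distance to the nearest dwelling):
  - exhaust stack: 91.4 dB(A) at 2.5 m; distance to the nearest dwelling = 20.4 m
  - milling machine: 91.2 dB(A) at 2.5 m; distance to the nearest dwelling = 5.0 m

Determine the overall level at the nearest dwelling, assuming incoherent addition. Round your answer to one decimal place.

85.4 dB(A)

Apply inverse-square spreading to bring every level to the receiver, then sum 10^(L/10).
exhaust stack: 91.4 − 20·log₁₀(20.4/2.5) = 91.4 − 18.23 = 73.17 dB(A).
milling machine: 91.2 − 20·log₁₀(5.0/2.5) = 91.2 − 6.02 = 85.18 dB(A).
Σ 10^(L/10) = 3.503e+08 → L_total = 10·log₁₀(3.503e+08) = 85.44 dB(A).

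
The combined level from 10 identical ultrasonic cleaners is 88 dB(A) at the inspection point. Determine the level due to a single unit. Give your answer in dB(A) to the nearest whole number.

Dividing the total intensity by 10 lowers the level by 10·log₁₀ 10 = 10.000 dB: L₁ = 88 − 10.000.

78 dB(A)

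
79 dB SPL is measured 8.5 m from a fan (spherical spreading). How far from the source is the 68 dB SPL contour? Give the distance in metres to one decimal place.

The 11.0 dB drop corresponds to a distance ratio of 10^(11.0/20) for a point source.
r₂ = 8.5·10^((79−68)/20) = 8.5·10^(11.0/20) = 30.16 m.

30.2 m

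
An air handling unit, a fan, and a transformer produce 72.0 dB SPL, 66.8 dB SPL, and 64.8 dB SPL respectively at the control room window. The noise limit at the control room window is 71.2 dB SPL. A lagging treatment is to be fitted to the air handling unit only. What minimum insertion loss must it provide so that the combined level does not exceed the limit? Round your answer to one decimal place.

Fixed contribution from the other sources: Σ 10^(L/10) = 10^(66.8/10) + 10^(64.8/10) = 7.806e+06 (68.92 dB SPL).
To meet 71.2 dB SPL overall, the treated air handling unit may contribute at most 10^(71.2/10) − 7.806e+06 = 5.376e+06, i.e. 67.30 dB SPL.
Required insertion loss = 72.0 − 67.30 = 4.70 dB.

4.7 dB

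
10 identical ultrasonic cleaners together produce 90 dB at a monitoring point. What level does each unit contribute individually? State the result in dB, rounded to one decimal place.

For N identical incoherent sources L_total = L₁ + 10·log₁₀ N, so L₁ = 90 − 10·log₁₀(10) = 90 − 10.000.

80.0 dB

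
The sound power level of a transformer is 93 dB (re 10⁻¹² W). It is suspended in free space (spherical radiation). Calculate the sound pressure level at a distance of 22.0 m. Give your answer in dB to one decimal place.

55.2 dB

Free-field spherical radiation: L_p = L_w − 10·log₁₀(4π·r²), r = 22.0 m.
4π·r² = 6082 m², 10·log₁₀ of that is 37.841 dB.
L_p = 93 − 37.841 = 55.16 dB.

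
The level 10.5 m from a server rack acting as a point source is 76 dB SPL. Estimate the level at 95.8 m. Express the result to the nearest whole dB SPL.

Point-source attenuation: ΔL = 20·log₁₀(r₂/r₁) = 20·log₁₀(95.8/10.5) = 19.204 dB.
L₂ = 76 − 20·log₁₀(95.8/10.5) = 76 − 19.204 = 56.80 dB SPL.

57 dB SPL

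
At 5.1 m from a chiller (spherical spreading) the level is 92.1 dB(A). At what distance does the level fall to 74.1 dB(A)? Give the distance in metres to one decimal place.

40.5 m

For a point source L₁ − L₂ = 20·log₁₀(r₂/r₁), so r₂ = r₁·10^((L₁−L₂)/20).
r₂ = 5.1·10^((92.1−74.1)/20) = 5.1·10^(18.0/20) = 40.51 m.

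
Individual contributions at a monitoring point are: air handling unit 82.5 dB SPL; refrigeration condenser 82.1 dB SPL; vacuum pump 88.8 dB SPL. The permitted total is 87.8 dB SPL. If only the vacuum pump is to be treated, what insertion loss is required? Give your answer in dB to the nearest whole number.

The untreated sources together contribute 10^(82.5/10) + 10^(82.1/10) = 3.400e+08, i.e. 85.31 dB SPL.
To meet 87.8 dB SPL overall, the treated vacuum pump may contribute at most 10^(87.8/10) − 3.400e+08 = 2.626e+08, i.e. 84.19 dB SPL.
Required insertion loss = 88.8 − 84.19 = 4.61 dB.

5 dB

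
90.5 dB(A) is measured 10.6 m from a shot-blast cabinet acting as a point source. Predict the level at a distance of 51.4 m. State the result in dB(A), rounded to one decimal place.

76.8 dB(A)

For a point source, L₂ = L₁ − 20·log₁₀(r₂/r₁).
L₂ = 90.5 − 20·log₁₀(51.4/10.6) = 90.5 − 13.713 = 76.79 dB(A).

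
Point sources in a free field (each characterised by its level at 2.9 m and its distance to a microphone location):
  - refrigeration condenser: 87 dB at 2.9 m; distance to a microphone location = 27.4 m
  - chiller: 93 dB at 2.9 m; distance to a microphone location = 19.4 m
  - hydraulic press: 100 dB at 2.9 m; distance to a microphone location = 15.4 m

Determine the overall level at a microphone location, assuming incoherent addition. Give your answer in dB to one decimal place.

Apply inverse-square spreading to bring every level to the receiver, then sum 10^(L/10).
refrigeration condenser: 87 − 20·log₁₀(27.4/2.9) = 87 − 19.51 = 67.49 dB.
chiller: 93 − 20·log₁₀(19.4/2.9) = 93 − 16.51 = 76.49 dB.
hydraulic press: 100 − 20·log₁₀(15.4/2.9) = 100 − 14.50 = 85.50 dB.
Σ 10^(L/10) = 4.048e+08 → L_total = 10·log₁₀(4.048e+08) = 86.07 dB.

86.1 dB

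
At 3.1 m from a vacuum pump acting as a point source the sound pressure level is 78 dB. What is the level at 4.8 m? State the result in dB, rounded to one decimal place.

74.2 dB

Point-source attenuation: ΔL = 20·log₁₀(r₂/r₁) = 20·log₁₀(4.8/3.1) = 3.798 dB.
L₂ = 78 − 20·log₁₀(4.8/3.1) = 78 − 3.798 = 74.20 dB.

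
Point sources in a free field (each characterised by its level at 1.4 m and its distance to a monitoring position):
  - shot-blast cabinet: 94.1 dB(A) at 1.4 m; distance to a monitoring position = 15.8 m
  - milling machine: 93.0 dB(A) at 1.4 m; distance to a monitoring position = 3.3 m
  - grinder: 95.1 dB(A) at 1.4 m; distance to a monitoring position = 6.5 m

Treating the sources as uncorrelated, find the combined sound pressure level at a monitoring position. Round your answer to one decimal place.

87.2 dB(A)

First find each source's level at the receiver (point-source: −20·log₁₀(r/r_ref)), then combine on an intensity basis.
shot-blast cabinet: 94.1 − 20·log₁₀(15.8/1.4) = 94.1 − 21.05 = 73.05 dB(A).
milling machine: 93.0 − 20·log₁₀(3.3/1.4) = 93.0 − 7.45 = 85.55 dB(A).
grinder: 95.1 − 20·log₁₀(6.5/1.4) = 95.1 − 13.34 = 81.76 dB(A).
Σ 10^(L/10) = 5.294e+08 → L_total = 10·log₁₀(5.294e+08) = 87.24 dB(A).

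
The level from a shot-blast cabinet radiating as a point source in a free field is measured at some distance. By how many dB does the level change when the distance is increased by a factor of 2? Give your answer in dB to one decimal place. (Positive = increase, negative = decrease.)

With spherical spreading the level changes by −20·log₁₀(r₂/r₁).
ΔL = −20·log₁₀(2) = -6.02 dB.

-6.0 dB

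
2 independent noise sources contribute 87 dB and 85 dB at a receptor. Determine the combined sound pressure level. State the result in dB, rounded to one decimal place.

89.1 dB

Incoherent sources combine by intensity addition: L_total = 10·log₁₀(Σ 10^(L_i/10)).
Σ 10^(L/10) = 10^(87/10) + 10^(85/10) = 8.174e+08.
L_total = 10·log₁₀(8.174e+08) = 89.12 dB.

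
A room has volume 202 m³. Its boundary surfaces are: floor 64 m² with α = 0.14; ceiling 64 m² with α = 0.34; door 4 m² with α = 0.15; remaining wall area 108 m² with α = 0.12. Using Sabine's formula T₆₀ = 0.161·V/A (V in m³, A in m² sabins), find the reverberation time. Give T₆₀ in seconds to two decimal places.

0.73 s

Summing Sᵢαᵢ: 64·0.14 + 64·0.34 + 4·0.15 + 108·0.12 = 44.28 m².
T₆₀ = 0.161·V/A = 0.161·202/44.28 = 0.734 s.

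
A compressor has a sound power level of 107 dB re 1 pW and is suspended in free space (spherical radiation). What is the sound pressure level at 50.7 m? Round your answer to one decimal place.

L_p = L_w − 10·log₁₀(4π·r²) with r = 50.7 m.
4π·r² = 3.23e+04 m², 10·log₁₀ of that is 45.092 dB.
L_p = 107 − 45.092 = 61.91 dB.

61.9 dB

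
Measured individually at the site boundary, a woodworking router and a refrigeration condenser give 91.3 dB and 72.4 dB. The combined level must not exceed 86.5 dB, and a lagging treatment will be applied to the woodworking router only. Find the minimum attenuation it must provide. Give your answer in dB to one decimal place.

5.0 dB

The untreated sources together contribute 10^(72.4/10) = 1.738e+07, i.e. 72.40 dB.
The limit corresponds to 10^(86.5/10) = 4.467e+08; subtracting the fixed part leaves 4.293e+08 for the woodworking router, i.e. 86.33 dB.
Required insertion loss = 91.3 − 86.33 = 4.97 dB.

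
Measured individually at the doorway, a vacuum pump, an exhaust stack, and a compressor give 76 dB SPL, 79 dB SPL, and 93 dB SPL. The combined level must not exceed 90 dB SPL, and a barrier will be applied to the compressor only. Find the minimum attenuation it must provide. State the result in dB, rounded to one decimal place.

3.6 dB

Everything except the compressor sums to 10^(76/10) + 10^(79/10) = 1.192e+08 in linear terms, 80.76 dB SPL.
The limit corresponds to 10^(90/10) = 1.000e+09; subtracting the fixed part leaves 8.808e+08 for the compressor, i.e. 89.45 dB SPL.
So the compressor must be reduced from 93 to 89.45 dB SPL: IL = 3.55 dB.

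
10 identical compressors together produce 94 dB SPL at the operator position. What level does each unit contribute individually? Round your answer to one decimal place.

84.0 dB SPL

Dividing the total intensity by 10 lowers the level by 10·log₁₀ 10 = 10.000 dB: L₁ = 94 − 10.000.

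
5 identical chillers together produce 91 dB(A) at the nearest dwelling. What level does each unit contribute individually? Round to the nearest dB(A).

Dividing the total intensity by 5 lowers the level by 10·log₁₀ 5 = 6.990 dB: L₁ = 91 − 6.990.

84 dB(A)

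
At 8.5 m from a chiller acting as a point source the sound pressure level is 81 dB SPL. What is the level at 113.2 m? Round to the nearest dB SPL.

59 dB SPL

Spherical spreading from a point source gives a 20·log₁₀(r₂/r₁) drop.
L₂ = 81 − 20·log₁₀(113.2/8.5) = 81 − 22.489 = 58.51 dB SPL.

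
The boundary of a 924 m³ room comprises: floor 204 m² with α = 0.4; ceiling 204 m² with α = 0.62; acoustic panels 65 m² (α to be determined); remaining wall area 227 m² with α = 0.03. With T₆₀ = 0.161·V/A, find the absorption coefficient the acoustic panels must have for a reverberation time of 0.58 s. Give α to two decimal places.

From T₆₀ = 0.161·V/A, the target T₆₀ = 0.58 s needs A = 0.161·924/0.58 = 256.49 m².
Absorption from the other surfaces = 204·0.4 + 204·0.62 + 227·0.03 = 214.89 m², so the acoustic panels must supply 41.60 m² over 65 m².
α = 41.60/65 = 0.640.

0.64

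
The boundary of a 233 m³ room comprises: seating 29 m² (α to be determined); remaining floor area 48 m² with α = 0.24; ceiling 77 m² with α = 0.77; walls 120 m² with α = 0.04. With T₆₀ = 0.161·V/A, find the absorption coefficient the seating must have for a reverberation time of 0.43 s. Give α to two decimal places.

From T₆₀ = 0.161·V/A, the target T₆₀ = 0.43 s needs A = 0.161·233/0.43 = 87.24 m².
Absorption from the other surfaces = 48·0.24 + 77·0.77 + 120·0.04 = 75.61 m², so the seating must supply 11.63 m² over 29 m².
α = 11.63/29 = 0.401.

0.40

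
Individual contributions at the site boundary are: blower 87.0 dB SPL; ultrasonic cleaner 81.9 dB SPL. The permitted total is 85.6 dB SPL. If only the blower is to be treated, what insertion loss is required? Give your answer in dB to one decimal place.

Fixed contribution from the other source: Σ 10^(L/10) = 10^(81.9/10) = 1.549e+08 (81.90 dB SPL).
The limit corresponds to 10^(85.6/10) = 3.631e+08; subtracting the fixed part leaves 2.082e+08 for the blower, i.e. 83.18 dB SPL.
So the blower must be reduced from 87.0 to 83.18 dB SPL: IL = 3.82 dB.

3.8 dB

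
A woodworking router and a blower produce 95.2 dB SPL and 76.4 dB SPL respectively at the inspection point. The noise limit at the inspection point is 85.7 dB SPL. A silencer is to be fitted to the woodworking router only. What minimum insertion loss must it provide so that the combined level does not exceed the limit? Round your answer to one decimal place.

The untreated sources together contribute 10^(76.4/10) = 4.365e+07, i.e. 76.40 dB SPL.
The limit corresponds to 10^(85.7/10) = 3.715e+08; subtracting the fixed part leaves 3.279e+08 for the woodworking router, i.e. 85.16 dB SPL.
Required insertion loss = 95.2 − 85.16 = 10.04 dB.

10.0 dB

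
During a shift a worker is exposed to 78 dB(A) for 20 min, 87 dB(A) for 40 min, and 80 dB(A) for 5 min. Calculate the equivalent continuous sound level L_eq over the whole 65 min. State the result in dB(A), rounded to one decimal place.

L_eq = 10·log₁₀[(1/T)·Σ tᵢ·10^(Lᵢ/10)] with T = 65 min.
Σ tᵢ·10^(Lᵢ/10) = 20·10^(78/10) + 40·10^(87/10) + 5·10^(80/10) = 2.181e+10.
L_eq = 10·log₁₀(2.181e+10/65) = 85.26 dB(A).

85.3 dB(A)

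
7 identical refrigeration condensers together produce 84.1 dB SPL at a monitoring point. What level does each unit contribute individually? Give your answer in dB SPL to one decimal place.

Dividing the total intensity by 7 lowers the level by 10·log₁₀ 7 = 8.451 dB: L₁ = 84.1 − 8.451.

75.6 dB SPL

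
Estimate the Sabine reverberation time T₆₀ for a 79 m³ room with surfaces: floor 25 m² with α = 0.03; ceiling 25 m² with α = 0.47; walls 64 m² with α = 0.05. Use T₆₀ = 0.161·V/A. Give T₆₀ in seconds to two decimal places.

Summing Sᵢαᵢ: 25·0.03 + 25·0.47 + 64·0.05 = 15.70 m².
T₆₀ = 0.161·V/A = 0.161·79/15.70 = 0.810 s.

0.81 s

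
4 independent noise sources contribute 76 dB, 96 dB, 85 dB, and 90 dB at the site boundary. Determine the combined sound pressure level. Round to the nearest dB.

For uncorrelated sources the intensities add, so convert each level to linear form, sum, and take 10·log₁₀ of the total.
Σ 10^(L/10) = 10^(76/10) + 10^(96/10) + 10^(85/10) + 10^(90/10) = 5.337e+09.
L_total = 10·log₁₀(5.337e+09) = 97.27 dB.

97 dB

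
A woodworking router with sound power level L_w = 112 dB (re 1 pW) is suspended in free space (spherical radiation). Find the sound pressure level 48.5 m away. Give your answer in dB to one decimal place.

The power spreads over a sphere of area 4π·r², so L_p = L_w − 10·log₁₀(4π·r²).
4π·r² = 2.956e+04 m², 10·log₁₀ of that is 44.707 dB.
L_p = 112 − 44.707 = 67.29 dB.

67.3 dB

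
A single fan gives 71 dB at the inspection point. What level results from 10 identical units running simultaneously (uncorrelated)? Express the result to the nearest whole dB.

With 10 equal, uncorrelated contributions the intensity is 10× that of one unit, giving a rise of 10·log₁₀ 10.
L_total = 71 + 10·log₁₀(10) = 71 + 10.000 = 81.00 dB.

81 dB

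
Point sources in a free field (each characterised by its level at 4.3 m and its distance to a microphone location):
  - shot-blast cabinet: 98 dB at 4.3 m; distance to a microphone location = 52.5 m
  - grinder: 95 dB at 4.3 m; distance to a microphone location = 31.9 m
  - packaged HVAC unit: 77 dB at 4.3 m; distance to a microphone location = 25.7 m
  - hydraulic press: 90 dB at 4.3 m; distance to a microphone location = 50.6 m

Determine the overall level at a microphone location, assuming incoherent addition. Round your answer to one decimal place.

80.4 dB

Apply inverse-square spreading to bring every level to the receiver, then sum 10^(L/10).
shot-blast cabinet: 98 − 20·log₁₀(52.5/4.3) = 98 − 21.73 = 76.27 dB.
grinder: 95 − 20·log₁₀(31.9/4.3) = 95 − 17.41 = 77.59 dB.
packaged HVAC unit: 77 − 20·log₁₀(25.7/4.3) = 77 − 15.53 = 61.47 dB.
hydraulic press: 90 − 20·log₁₀(50.6/4.3) = 90 − 21.41 = 68.59 dB.
Σ 10^(L/10) = 1.084e+08 → L_total = 10·log₁₀(1.084e+08) = 80.35 dB.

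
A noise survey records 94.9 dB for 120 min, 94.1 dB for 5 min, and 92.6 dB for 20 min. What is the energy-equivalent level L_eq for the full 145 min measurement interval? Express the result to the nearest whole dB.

95 dB

The energy average is taken in the linear domain: L_eq = 10·log₁₀[(Σ tᵢ·10^(Lᵢ/10))/T], T = 145 min.
Σ tᵢ·10^(Lᵢ/10) = 120·10^(94.9/10) + 5·10^(94.1/10) + 20·10^(92.6/10) = 4.201e+11.
L_eq = 10·log₁₀(4.201e+11/145) = 94.62 dB.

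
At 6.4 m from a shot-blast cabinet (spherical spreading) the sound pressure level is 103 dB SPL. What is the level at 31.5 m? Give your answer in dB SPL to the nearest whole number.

89 dB SPL

Point-source attenuation: ΔL = 20·log₁₀(r₂/r₁) = 20·log₁₀(31.5/6.4) = 13.843 dB.
L₂ = 103 − 20·log₁₀(31.5/6.4) = 103 − 13.843 = 89.16 dB SPL.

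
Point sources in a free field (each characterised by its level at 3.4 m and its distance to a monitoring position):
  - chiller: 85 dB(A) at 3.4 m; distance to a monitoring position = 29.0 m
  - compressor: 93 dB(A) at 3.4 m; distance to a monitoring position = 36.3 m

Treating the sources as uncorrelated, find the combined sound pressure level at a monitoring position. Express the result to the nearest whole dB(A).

First find each source's level at the receiver (point-source: −20·log₁₀(r/r_ref)), then combine on an intensity basis.
chiller: 85 − 20·log₁₀(29.0/3.4) = 85 − 18.62 = 66.38 dB(A).
compressor: 93 − 20·log₁₀(36.3/3.4) = 93 − 20.57 = 72.43 dB(A).
Σ 10^(L/10) = 2.185e+07 → L_total = 10·log₁₀(2.185e+07) = 73.39 dB(A).

73 dB(A)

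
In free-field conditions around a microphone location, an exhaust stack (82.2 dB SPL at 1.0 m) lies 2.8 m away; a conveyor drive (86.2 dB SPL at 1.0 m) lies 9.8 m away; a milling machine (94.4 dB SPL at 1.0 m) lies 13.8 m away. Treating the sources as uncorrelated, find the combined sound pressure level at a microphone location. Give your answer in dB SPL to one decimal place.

76.0 dB SPL

Apply inverse-square spreading to bring every level to the receiver, then sum 10^(L/10).
exhaust stack: 82.2 − 20·log₁₀(2.8/1.0) = 82.2 − 8.94 = 73.26 dB SPL.
conveyor drive: 86.2 − 20·log₁₀(9.8/1.0) = 86.2 − 19.82 = 66.38 dB SPL.
milling machine: 94.4 − 20·log₁₀(13.8/1.0) = 94.4 − 22.80 = 71.60 dB SPL.
Σ 10^(L/10) = 3.997e+07 → L_total = 10·log₁₀(3.997e+07) = 76.02 dB SPL.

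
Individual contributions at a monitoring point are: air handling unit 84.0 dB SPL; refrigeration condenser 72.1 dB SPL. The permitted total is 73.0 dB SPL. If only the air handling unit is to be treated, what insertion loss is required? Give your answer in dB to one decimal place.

18.3 dB

Everything except the air handling unit sums to 10^(72.1/10) = 1.622e+07 in linear terms, 72.10 dB SPL.
The limit corresponds to 10^(73.0/10) = 1.995e+07; subtracting the fixed part leaves 3.735e+06 for the air handling unit, i.e. 65.72 dB SPL.
Required insertion loss = 84.0 − 65.72 = 18.28 dB.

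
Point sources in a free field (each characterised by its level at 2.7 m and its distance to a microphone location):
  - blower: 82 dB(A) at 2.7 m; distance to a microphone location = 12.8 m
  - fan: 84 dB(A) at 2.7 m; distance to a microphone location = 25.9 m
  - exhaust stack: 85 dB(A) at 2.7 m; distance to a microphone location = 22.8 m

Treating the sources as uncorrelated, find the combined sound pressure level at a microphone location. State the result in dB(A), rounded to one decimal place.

First find each source's level at the receiver (point-source: −20·log₁₀(r/r_ref)), then combine on an intensity basis.
blower: 82 − 20·log₁₀(12.8/2.7) = 82 − 13.52 = 68.48 dB(A).
fan: 84 − 20·log₁₀(25.9/2.7) = 84 − 19.64 = 64.36 dB(A).
exhaust stack: 85 − 20·log₁₀(22.8/2.7) = 85 − 18.53 = 66.47 dB(A).
Σ 10^(L/10) = 1.422e+07 → L_total = 10·log₁₀(1.422e+07) = 71.53 dB(A).

71.5 dB(A)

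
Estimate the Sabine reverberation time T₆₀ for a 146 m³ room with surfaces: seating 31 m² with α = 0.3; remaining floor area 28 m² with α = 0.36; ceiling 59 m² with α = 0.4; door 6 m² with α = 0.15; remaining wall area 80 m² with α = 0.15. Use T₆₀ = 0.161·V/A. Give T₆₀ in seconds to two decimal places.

A = Σ Sᵢαᵢ = 31·0.3 + 28·0.36 + 59·0.4 + 6·0.15 + 80·0.15 = 55.88 m².
T₆₀ = 0.161 × 146 / 55.88 = 0.421 s.

0.42 s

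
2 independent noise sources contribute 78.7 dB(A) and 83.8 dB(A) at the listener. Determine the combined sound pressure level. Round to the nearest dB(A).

85 dB(A)

Incoherent sources combine by intensity addition: L_total = 10·log₁₀(Σ 10^(L_i/10)).
Σ 10^(L/10) = 10^(78.7/10) + 10^(83.8/10) = 3.140e+08.
L_total = 10·log₁₀(3.140e+08) = 84.97 dB(A).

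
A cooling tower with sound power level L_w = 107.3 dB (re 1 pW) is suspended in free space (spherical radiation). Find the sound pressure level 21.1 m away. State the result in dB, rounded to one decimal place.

The power spreads over a sphere of area 4π·r², so L_p = L_w − 10·log₁₀(4π·r²).
4π·r² = 5595 m², 10·log₁₀ of that is 37.478 dB.
L_p = 107.3 − 37.478 = 69.82 dB.

69.8 dB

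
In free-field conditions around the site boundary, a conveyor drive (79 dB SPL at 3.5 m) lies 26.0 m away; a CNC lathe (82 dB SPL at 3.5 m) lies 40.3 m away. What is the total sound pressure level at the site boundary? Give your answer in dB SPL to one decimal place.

64.2 dB SPL

Propagate each source to the receiver with L = L_ref − 20·log₁₀(r/r_ref), then add intensities.
conveyor drive: 79 − 20·log₁₀(26.0/3.5) = 79 − 17.42 = 61.58 dB SPL.
CNC lathe: 82 − 20·log₁₀(40.3/3.5) = 82 − 21.22 = 60.78 dB SPL.
Σ 10^(L/10) = 2.635e+06 → L_total = 10·log₁₀(2.635e+06) = 64.21 dB SPL.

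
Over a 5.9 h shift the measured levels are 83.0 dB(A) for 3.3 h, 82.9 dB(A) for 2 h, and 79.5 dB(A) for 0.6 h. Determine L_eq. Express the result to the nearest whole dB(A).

83 dB(A)

The energy average is taken in the linear domain: L_eq = 10·log₁₀[(Σ tᵢ·10^(Lᵢ/10))/T], T = 5.9 h.
Σ tᵢ·10^(Lᵢ/10) = 3.3·10^(83.0/10) + 2·10^(82.9/10) + 0.6·10^(79.5/10) = 1.102e+09.
L_eq = 10·log₁₀(1.102e+09/5.9) = 82.71 dB(A).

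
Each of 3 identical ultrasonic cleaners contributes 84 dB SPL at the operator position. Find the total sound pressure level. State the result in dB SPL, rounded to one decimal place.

88.8 dB SPL

L_total = L₁ + 10·log₁₀ N for N identical incoherent sources.
L_total = 84 + 10·log₁₀(3) = 84 + 4.771 = 88.77 dB SPL.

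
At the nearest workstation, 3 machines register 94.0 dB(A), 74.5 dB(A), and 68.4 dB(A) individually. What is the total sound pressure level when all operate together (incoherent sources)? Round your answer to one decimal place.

For uncorrelated sources the intensities add, so convert each level to linear form, sum, and take 10·log₁₀ of the total.
Σ 10^(L/10) = 10^(94.0/10) + 10^(74.5/10) + 10^(68.4/10) = 2.547e+09.
L_total = 10·log₁₀(2.547e+09) = 94.06 dB(A).

94.1 dB(A)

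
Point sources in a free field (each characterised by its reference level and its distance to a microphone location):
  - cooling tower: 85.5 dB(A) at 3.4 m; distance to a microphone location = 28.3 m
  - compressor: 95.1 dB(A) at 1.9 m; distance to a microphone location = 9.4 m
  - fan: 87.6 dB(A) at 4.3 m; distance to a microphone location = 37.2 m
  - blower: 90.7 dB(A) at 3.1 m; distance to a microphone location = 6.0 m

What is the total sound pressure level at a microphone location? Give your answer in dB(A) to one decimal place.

86.6 dB(A)

Apply inverse-square spreading to bring every level to the receiver, then sum 10^(L/10).
cooling tower: 85.5 − 20·log₁₀(28.3/3.4) = 85.5 − 18.41 = 67.09 dB(A).
compressor: 95.1 − 20·log₁₀(9.4/1.9) = 95.1 − 13.89 = 81.21 dB(A).
fan: 87.6 − 20·log₁₀(37.2/4.3) = 87.6 − 18.74 = 68.86 dB(A).
blower: 90.7 − 20·log₁₀(6.0/3.1) = 90.7 − 5.74 = 84.96 dB(A).
Σ 10^(L/10) = 4.586e+08 → L_total = 10·log₁₀(4.586e+08) = 86.61 dB(A).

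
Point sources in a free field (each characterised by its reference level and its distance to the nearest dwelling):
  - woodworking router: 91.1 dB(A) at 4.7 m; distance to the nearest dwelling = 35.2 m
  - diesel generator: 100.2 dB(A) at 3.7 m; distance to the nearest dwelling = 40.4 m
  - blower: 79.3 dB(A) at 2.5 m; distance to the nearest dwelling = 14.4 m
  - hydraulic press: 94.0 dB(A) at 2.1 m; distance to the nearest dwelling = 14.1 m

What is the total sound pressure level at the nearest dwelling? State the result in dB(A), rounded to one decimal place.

82.3 dB(A)

Propagate each source to the receiver with L = L_ref − 20·log₁₀(r/r_ref), then add intensities.
woodworking router: 91.1 − 20·log₁₀(35.2/4.7) = 91.1 − 17.49 = 73.61 dB(A).
diesel generator: 100.2 − 20·log₁₀(40.4/3.7) = 100.2 − 20.76 = 79.44 dB(A).
blower: 79.3 − 20·log₁₀(14.4/2.5) = 79.3 − 15.21 = 64.09 dB(A).
hydraulic press: 94.0 − 20·log₁₀(14.1/2.1) = 94.0 − 16.54 = 77.46 dB(A).
Σ 10^(L/10) = 1.691e+08 → L_total = 10·log₁₀(1.691e+08) = 82.28 dB(A).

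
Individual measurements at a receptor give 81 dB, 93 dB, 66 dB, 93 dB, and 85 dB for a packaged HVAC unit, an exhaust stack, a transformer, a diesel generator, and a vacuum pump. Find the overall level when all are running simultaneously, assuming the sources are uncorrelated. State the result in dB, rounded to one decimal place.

For uncorrelated sources the intensities add, so convert each level to linear form, sum, and take 10·log₁₀ of the total.
Σ 10^(L/10) = 10^(81/10) + 10^(93/10) + 10^(66/10) + 10^(93/10) + 10^(85/10) = 4.437e+09.
L_total = 10·log₁₀(4.437e+09) = 96.47 dB.

96.5 dB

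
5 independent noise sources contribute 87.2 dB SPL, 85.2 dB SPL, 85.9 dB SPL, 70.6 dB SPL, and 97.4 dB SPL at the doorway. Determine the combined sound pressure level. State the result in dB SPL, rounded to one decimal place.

For uncorrelated sources the intensities add, so convert each level to linear form, sum, and take 10·log₁₀ of the total.
Σ 10^(L/10) = 10^(87.2/10) + 10^(85.2/10) + 10^(85.9/10) + 10^(70.6/10) + 10^(97.4/10) = 6.752e+09.
L_total = 10·log₁₀(6.752e+09) = 98.29 dB SPL.

98.3 dB SPL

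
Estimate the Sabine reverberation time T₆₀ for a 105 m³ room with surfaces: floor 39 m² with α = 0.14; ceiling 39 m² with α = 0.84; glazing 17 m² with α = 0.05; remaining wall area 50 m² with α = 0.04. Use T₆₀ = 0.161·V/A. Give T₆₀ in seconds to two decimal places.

Summing Sᵢαᵢ: 39·0.14 + 39·0.84 + 17·0.05 + 50·0.04 = 41.07 m².
T₆₀ = 0.161·V/A = 0.161·105/41.07 = 0.412 s.

0.41 s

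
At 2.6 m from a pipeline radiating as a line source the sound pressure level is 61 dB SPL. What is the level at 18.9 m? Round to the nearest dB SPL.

Line-source attenuation: ΔL = 10·log₁₀(r₂/r₁) = 10·log₁₀(18.9/2.6) = 8.615 dB.
L₂ = 61 − 10·log₁₀(18.9/2.6) = 61 − 8.615 = 52.39 dB SPL.

52 dB SPL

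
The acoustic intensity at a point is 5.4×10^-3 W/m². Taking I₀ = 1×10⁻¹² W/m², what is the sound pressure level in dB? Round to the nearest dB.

L = 10·log₁₀(I/I₀) = 10·log₁₀(5.4×10^-3/10⁻¹²) = 10·log₁₀(5.4×10^9).
L = 10·(0.7324 + 9) = 97.32 dB.

97 dB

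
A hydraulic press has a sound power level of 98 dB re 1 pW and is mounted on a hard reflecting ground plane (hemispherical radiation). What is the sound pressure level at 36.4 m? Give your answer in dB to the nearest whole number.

59 dB

L_p = L_w − 10·log₁₀(2π·r²) with r = 36.4 m.
2π·r² = 8325 m², 10·log₁₀ of that is 39.204 dB.
L_p = 98 − 39.204 = 58.80 dB.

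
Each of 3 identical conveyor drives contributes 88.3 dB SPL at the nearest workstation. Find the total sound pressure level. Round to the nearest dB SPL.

93 dB SPL

L_total = L₁ + 10·log₁₀ N for N identical incoherent sources.
L_total = 88.3 + 10·log₁₀(3) = 88.3 + 4.771 = 93.07 dB SPL.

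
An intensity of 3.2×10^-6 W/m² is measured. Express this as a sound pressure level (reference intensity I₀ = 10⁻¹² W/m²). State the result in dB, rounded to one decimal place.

Dividing by I₀ shifts the exponent by 12: I/I₀ = 3.2×10^6.
L = 10·(0.5051 + 6) = 65.05 dB.

65.1 dB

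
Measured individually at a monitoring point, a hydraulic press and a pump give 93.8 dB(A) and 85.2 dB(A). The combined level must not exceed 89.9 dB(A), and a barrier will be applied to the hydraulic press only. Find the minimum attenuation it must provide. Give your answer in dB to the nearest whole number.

6 dB

Fixed contribution from the other source: Σ 10^(L/10) = 10^(85.2/10) = 3.311e+08 (85.20 dB(A)).
To meet 89.9 dB(A) overall, the treated hydraulic press may contribute at most 10^(89.9/10) − 3.311e+08 = 6.461e+08, i.e. 88.10 dB(A).
Required insertion loss = 93.8 − 88.10 = 5.70 dB.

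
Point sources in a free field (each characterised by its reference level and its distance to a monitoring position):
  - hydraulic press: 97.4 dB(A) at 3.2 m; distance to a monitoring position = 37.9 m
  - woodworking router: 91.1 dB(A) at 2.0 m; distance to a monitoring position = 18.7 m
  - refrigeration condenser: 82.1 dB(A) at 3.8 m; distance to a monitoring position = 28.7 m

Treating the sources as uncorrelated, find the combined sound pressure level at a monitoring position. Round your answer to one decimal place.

77.5 dB(A)

First find each source's level at the receiver (point-source: −20·log₁₀(r/r_ref)), then combine on an intensity basis.
hydraulic press: 97.4 − 20·log₁₀(37.9/3.2) = 97.4 − 21.47 = 75.93 dB(A).
woodworking router: 91.1 − 20·log₁₀(18.7/2.0) = 91.1 − 19.42 = 71.68 dB(A).
refrigeration condenser: 82.1 − 20·log₁₀(28.7/3.8) = 82.1 − 17.56 = 64.54 dB(A).
Σ 10^(L/10) = 5.676e+07 → L_total = 10·log₁₀(5.676e+07) = 77.54 dB(A).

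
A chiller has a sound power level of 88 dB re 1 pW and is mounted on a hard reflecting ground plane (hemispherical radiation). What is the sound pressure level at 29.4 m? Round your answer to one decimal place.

50.7 dB

L_p = L_w − 10·log₁₀(2π·r²) with r = 29.4 m.
2π·r² = 5431 m², 10·log₁₀ of that is 37.349 dB.
L_p = 88 − 37.349 = 50.65 dB.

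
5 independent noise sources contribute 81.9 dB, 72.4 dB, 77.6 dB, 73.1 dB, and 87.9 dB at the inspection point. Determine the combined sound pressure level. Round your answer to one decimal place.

89.4 dB

Incoherent sources combine by intensity addition: L_total = 10·log₁₀(Σ 10^(L_i/10)).
Σ 10^(L/10) = 10^(81.9/10) + 10^(72.4/10) + 10^(77.6/10) + 10^(73.1/10) + 10^(87.9/10) = 8.668e+08.
L_total = 10·log₁₀(8.668e+08) = 89.38 dB.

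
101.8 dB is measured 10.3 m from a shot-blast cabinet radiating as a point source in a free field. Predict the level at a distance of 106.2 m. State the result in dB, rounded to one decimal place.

Spherical spreading from a point source gives a 20·log₁₀(r₂/r₁) drop.
L₂ = 101.8 − 20·log₁₀(106.2/10.3) = 101.8 − 20.266 = 81.53 dB.

81.5 dB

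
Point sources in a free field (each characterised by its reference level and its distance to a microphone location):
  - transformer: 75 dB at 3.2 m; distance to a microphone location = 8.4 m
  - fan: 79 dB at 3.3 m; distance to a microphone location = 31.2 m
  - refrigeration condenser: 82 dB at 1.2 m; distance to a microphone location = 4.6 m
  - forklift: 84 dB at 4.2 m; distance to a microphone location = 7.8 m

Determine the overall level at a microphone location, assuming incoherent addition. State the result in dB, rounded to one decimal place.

79.5 dB

Apply inverse-square spreading to bring every level to the receiver, then sum 10^(L/10).
transformer: 75 − 20·log₁₀(8.4/3.2) = 75 − 8.38 = 66.62 dB.
fan: 79 − 20·log₁₀(31.2/3.3) = 79 − 19.51 = 59.49 dB.
refrigeration condenser: 82 − 20·log₁₀(4.6/1.2) = 82 − 11.67 = 70.33 dB.
forklift: 84 − 20·log₁₀(7.8/4.2) = 84 − 5.38 = 78.62 dB.
Σ 10^(L/10) = 8.909e+07 → L_total = 10·log₁₀(8.909e+07) = 79.50 dB.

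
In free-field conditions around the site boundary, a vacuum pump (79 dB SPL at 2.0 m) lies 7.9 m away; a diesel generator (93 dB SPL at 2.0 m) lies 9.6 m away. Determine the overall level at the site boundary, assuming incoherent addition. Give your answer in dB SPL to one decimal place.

79.6 dB SPL

Propagate each source to the receiver with L = L_ref − 20·log₁₀(r/r_ref), then add intensities.
vacuum pump: 79 − 20·log₁₀(7.9/2.0) = 79 − 11.93 = 67.07 dB SPL.
diesel generator: 93 − 20·log₁₀(9.6/2.0) = 93 − 13.62 = 79.38 dB SPL.
Σ 10^(L/10) = 9.169e+07 → L_total = 10·log₁₀(9.169e+07) = 79.62 dB SPL.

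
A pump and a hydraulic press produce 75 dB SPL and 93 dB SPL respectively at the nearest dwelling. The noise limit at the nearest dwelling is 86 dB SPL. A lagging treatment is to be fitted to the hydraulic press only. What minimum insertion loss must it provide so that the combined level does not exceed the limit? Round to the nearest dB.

7 dB

Everything except the hydraulic press sums to 10^(75/10) = 3.162e+07 in linear terms, 75.00 dB SPL.
To meet 86 dB SPL overall, the treated hydraulic press may contribute at most 10^(86/10) − 3.162e+07 = 3.665e+08, i.e. 85.64 dB SPL.
So the hydraulic press must be reduced from 93 to 85.64 dB SPL: IL = 7.36 dB.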